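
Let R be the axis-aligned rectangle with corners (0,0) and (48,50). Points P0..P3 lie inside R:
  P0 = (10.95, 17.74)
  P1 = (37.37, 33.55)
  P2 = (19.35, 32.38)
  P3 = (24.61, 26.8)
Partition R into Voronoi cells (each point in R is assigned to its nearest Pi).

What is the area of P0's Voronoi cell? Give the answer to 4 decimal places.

1. box [0,48]×[0,50]: [(0, 0) (48, 0) (48, 50) (0, 50)]
2. ⊥bis P0·P1 via (24.16,25.645): [(0, 0) (39.5062, 0) (9.5857, 50) (0, 50)]  |A|=1227.2987
3. ⊥bis P0·P2 via (15.15,25.06): [(0, 33.7526) (0, 0) (39.5062, 0) (29.4043, 16.8813)]  |A|=829.6944
4. ⊥bis P0·P3 via (17.78,22.27): [(16.4084, 24.3379) (0, 33.7526) (0, 0) (32.5506, 0)]  |A|=673.0211
5. canonical 4-gon: [(16.4084, 24.3379) (0, 33.7526) (0, 0) (32.5506, 0)]
6. shoelace: 673.0211

Area of P0's cell: 673.0211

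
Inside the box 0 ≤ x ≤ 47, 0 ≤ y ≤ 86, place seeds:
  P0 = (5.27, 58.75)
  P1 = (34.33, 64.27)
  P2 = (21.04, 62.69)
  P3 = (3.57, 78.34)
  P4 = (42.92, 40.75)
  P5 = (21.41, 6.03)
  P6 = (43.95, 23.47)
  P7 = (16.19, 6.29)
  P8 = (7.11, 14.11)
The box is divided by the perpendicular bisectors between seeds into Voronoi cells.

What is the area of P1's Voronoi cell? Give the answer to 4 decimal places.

Area of P1's cell: 672.9112

1. box [0,47]×[0,86]: [(0, 0) (47, 0) (47, 86) (0, 86)]
2. ⊥bis P1·P0 via (19.8,61.51): [(31.4839, 0) (47, 0) (47, 86) (15.1481, 86)]  |A|=2036.8233
3. ⊥bis P1·P2 via (27.685,63.48): [(35.2319, 0) (47, 0) (47, 86) (25.0077, 86)]  |A|=1451.6978
4. ⊥bis P1·P3 via (18.95,71.305): [(25.1447, 84.8478) (35.2319, 0) (47, 0) (47, 86) (25.6717, 86)]  |A|=1451.3153
5. ⊥bis P1·P4 via (38.625,52.51): [(25.1447, 84.8478) (29.3902, 49.1372) (47, 55.5687) (47, 86) (25.6717, 86)]  |A|=672.9112
6. ⊥bis P1·P5 via (27.87,35.15): [(25.1447, 84.8478) (29.3902, 49.1372) (47, 55.5687) (47, 86) (25.6717, 86)]  |A|=672.9112
7. ⊥bis P1·P6 via (39.14,43.87): [(25.1447, 84.8478) (29.3902, 49.1372) (47, 55.5687) (47, 86) (25.6717, 86)]  |A|=672.9112
8. ⊥bis P1·P7 via (25.26,35.28): [(25.1447, 84.8478) (29.3902, 49.1372) (47, 55.5687) (47, 86) (25.6717, 86)]  |A|=672.9112
9. ⊥bis P1·P8 via (20.72,39.19): [(25.1447, 84.8478) (29.3902, 49.1372) (47, 55.5687) (47, 86) (25.6717, 86)]  |A|=672.9112
10. canonical 5-gon: [(25.1447, 84.8478) (29.3902, 49.1372) (47, 55.5687) (47, 86) (25.6717, 86)]
11. shoelace: 672.9112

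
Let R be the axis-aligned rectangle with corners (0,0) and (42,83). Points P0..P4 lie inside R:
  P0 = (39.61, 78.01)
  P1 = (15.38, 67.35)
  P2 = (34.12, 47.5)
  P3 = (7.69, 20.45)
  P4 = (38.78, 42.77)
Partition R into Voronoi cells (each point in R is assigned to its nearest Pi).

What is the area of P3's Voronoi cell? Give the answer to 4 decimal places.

Area of P3's cell: 1302.5889

1. box [0,42]×[0,83]: [(0, 0) (42, 0) (42, 83) (0, 83)]
2. ⊥bis P3·P0 via (23.65,49.23): [(0, 62.3451) (0, 0) (42, 0) (42, 39.054)]  |A|=2129.3816
3. ⊥bis P3·P1 via (11.535,43.9): [(0, 45.7913) (0, 0) (42, 0) (42, 38.9048)]  |A|=1778.6186
4. ⊥bis P3·P2 via (20.905,33.975): [(10.5883, 44.0552) (0, 45.7913) (0, 0) (42, 0) (42, 13.3635)]  |A|=1377.4714
5. ⊥bis P3·P4 via (23.235,31.61): [(23.0224, 31.9061) (10.5883, 44.0552) (0, 45.7913) (0, 0) (42, 0) (42, 5.4718)]  |A|=1302.5889
6. canonical 6-gon: [(23.0224, 31.9061) (10.5883, 44.0552) (0, 45.7913) (0, 0) (42, 0) (42, 5.4718)]
7. shoelace: 1302.5889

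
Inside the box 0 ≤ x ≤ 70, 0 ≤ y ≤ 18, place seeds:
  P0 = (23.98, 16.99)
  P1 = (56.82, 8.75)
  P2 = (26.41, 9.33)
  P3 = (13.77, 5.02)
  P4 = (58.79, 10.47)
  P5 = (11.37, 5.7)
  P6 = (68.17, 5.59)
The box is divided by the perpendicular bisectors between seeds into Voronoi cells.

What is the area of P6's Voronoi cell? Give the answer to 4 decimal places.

1. box [0,70]×[0,18]: [(0, 0) (70, 0) (70, 18) (0, 18)]
2. ⊥bis P6·P0 via (46.075,11.29): [(43.1624, 0) (70, 0) (70, 18) (47.806, 18)]  |A|=441.2838
3. ⊥bis P6·P1 via (62.495,7.17): [(60.4988, 0) (70, 0) (70, 18) (65.5102, 18)]  |A|=125.919
4. ⊥bis P6·P2 via (47.29,7.46): [(60.4988, 0) (70, 0) (70, 18) (65.5102, 18)]  |A|=125.919
5. ⊥bis P6·P3 via (40.97,5.305): [(60.4988, 0) (70, 0) (70, 18) (65.5102, 18)]  |A|=125.919
6. ⊥bis P6·P4 via (63.48,8.03): [(61.8761, 4.9471) (60.4988, 0) (70, 0) (70, 18) (68.667, 18)]  |A|=105.3169
7. ⊥bis P6·P5 via (39.77,5.645): [(61.8761, 4.9471) (60.4988, 0) (70, 0) (70, 18) (68.667, 18)]  |A|=105.3169
8. canonical 5-gon: [(61.8761, 4.9471) (60.4988, 0) (70, 0) (70, 18) (68.667, 18)]
9. shoelace: 105.3169

Area of P6's cell: 105.3169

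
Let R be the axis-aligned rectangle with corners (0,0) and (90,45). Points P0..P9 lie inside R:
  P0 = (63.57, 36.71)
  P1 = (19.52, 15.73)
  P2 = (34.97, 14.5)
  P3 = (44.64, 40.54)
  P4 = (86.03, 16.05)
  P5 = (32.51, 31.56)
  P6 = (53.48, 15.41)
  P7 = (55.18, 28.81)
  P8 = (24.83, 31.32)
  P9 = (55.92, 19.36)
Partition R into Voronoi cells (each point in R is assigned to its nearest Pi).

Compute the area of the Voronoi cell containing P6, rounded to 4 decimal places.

1. box [0,90]×[0,45]: [(0, 0) (90, 0) (90, 45) (0, 45)]
2. ⊥bis P6·P0 via (58.525,26.06): [(0, 0) (90, 0) (90, 11.15) (18.5426, 45) (0, 45)]  |A|=2840.5846
3. ⊥bis P6·P1 via (36.5,15.57): [(36.3533, 0) (90, 0) (90, 11.15) (36.6963, 36.4005)]  |A|=1273.551
4. ⊥bis P6·P2 via (44.225,14.955): [(44.9602, 0) (90, 0) (90, 11.15) (43.3251, 33.2603)]  |A|=1009.2323
5. ⊥bis P6·P3 via (49.06,27.975): [(43.678, 26.0818) (44.9602, 0) (90, 0) (90, 11.15) (52.1717, 29.0696)]  |A|=978.2186
6. ⊥bis P6·P4 via (69.755,15.73): [(43.678, 26.0818) (44.9602, 0) (70.0643, 0) (69.6556, 20.7874) (52.1717, 29.0696)]  |A|=657.5928
7. ⊥bis P6·P5 via (42.995,23.485): [(45.4842, 26.7171) (43.757, 24.4744) (44.9602, 0) (70.0643, 0) (69.6556, 20.7874) (52.1717, 29.0696)]  |A|=656.1161
8. ⊥bis P6·P7 via (54.33,22.11): [(43.8076, 23.4449) (44.9602, 0) (70.0643, 0) (69.6678, 20.1642)]  |A|=554.3557
9. ⊥bis P6·P8 via (39.155,23.365): [(43.8076, 23.4449) (44.9602, 0) (70.0643, 0) (69.6678, 20.1642)]  |A|=554.3557
10. ⊥bis P6·P9 via (54.7,17.385): [(45.1696, 23.2721) (43.8076, 23.4449) (44.9602, 0) (70.0643, 0) (69.9072, 7.9912)]  |A|=405.6198
11. canonical 5-gon: [(45.1696, 23.2721) (43.8076, 23.4449) (44.9602, 0) (70.0643, 0) (69.9072, 7.9912)]
12. shoelace: 405.6198

Area of P6's cell: 405.6198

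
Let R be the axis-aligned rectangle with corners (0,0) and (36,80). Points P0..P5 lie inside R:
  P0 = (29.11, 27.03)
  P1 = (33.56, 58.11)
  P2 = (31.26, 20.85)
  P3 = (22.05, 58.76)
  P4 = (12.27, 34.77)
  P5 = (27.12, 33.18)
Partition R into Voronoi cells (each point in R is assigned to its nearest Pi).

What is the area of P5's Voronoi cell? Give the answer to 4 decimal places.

1. box [0,36]×[0,80]: [(0, 0) (36, 0) (36, 80) (0, 80)]
2. ⊥bis P5·P0 via (28.115,30.105): [(0, 21.0076) (36, 32.6564) (36, 80) (0, 80)]  |A|=1914.0474
3. ⊥bis P5·P1 via (30.34,45.645): [(0, 53.4825) (0, 21.0076) (36, 32.6564) (36, 44.1829)]  |A|=792.025
4. ⊥bis P5·P2 via (29.19,27.015): [(0, 53.4825) (0, 21.0076) (36, 32.6564) (36, 44.1829)]  |A|=792.025
5. ⊥bis P5·P3 via (24.585,45.97): [(27.1295, 46.4743) (0, 41.0972) (0, 21.0076) (36, 32.6564) (36, 44.1829)]  |A|=624.0209
6. ⊥bis P5·P4 via (19.695,33.975): [(27.1295, 46.4743) (20.9011, 45.2399) (18.9636, 27.1438) (36, 32.6564) (36, 44.1829)]  |A|=248.4351
7. canonical 5-gon: [(27.1295, 46.4743) (20.9011, 45.2399) (18.9636, 27.1438) (36, 32.6564) (36, 44.1829)]
8. shoelace: 248.4351

Area of P5's cell: 248.4351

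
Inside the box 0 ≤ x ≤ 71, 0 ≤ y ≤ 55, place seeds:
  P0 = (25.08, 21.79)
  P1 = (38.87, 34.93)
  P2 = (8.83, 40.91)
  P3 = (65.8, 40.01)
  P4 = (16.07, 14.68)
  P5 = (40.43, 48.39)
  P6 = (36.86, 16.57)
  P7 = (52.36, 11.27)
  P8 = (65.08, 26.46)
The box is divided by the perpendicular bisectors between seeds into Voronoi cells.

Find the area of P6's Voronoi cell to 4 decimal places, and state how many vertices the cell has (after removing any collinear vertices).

Area of P6's cell: 381.2080 (5 vertices)

1. box [0,71]×[0,55]: [(0, 0) (71, 0) (71, 55) (0, 55)]
2. ⊥bis P6·P0 via (30.97,19.18): [(22.4709, 0) (71, 0) (71, 55) (46.8427, 55)]  |A|=1998.8765
3. ⊥bis P6·P1 via (37.865,25.75): [(34.0656, 26.1659) (22.4709, 0) (71, 0) (71, 22.1225)]  |A|=1043.4448
4. ⊥bis P6·P2 via (22.845,28.74): [(34.0656, 26.1659) (22.4709, 0) (71, 0) (71, 22.1225)]  |A|=1043.4448
5. ⊥bis P6·P3 via (51.33,28.29): [(54.8976, 23.8853) (34.0656, 26.1659) (22.4709, 0) (71, 0) (71, 4.0046)]  |A|=897.5739
6. ⊥bis P6·P4 via (26.465,15.625): [(54.8976, 23.8853) (34.0656, 26.1659) (26.9637, 10.139) (27.8855, 0) (71, 0) (71, 4.0046)]  |A|=870.1247
7. ⊥bis P6·P5 via (38.645,32.48): [(54.8976, 23.8853) (34.0656, 26.1659) (26.9637, 10.139) (27.8855, 0) (71, 0) (71, 4.0046)]  |A|=870.1247
8. ⊥bis P6·P7 via (44.61,13.92): [(48.2658, 24.6114) (34.0656, 26.1659) (26.9637, 10.139) (27.8855, 0) (39.8503, 0)]  |A|=381.208
9. ⊥bis P6·P8 via (50.97,21.515): [(48.2658, 24.6114) (34.0656, 26.1659) (26.9637, 10.139) (27.8855, 0) (39.8503, 0)]  |A|=381.208
10. canonical 5-gon: [(48.2658, 24.6114) (34.0656, 26.1659) (26.9637, 10.139) (27.8855, 0) (39.8503, 0)]
11. shoelace: 381.208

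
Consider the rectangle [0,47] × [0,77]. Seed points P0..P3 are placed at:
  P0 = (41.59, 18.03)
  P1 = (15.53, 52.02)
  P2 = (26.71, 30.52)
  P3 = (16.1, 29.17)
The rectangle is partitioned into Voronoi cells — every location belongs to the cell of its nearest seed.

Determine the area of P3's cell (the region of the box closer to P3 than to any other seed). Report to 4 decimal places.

Area of P3's cell: 875.9148

1. box [0,47]×[0,77]: [(0, 0) (47, 0) (47, 77) (0, 77)]
2. ⊥bis P3·P0 via (28.845,23.6): [(0, 0) (18.531, 0) (47, 65.1414) (47, 77) (0, 77)]  |A|=2691.7449
3. ⊥bis P3·P1 via (15.815,40.595): [(0, 40.2005) (0, 0) (18.531, 0) (36.4979, 41.1109)]  |A|=1114.5296
4. ⊥bis P3·P2 via (21.405,29.845): [(20.0238, 40.7) (0, 40.2005) (0, 0) (18.531, 0) (23.6981, 11.8231)]  |A|=875.9148
5. canonical 5-gon: [(20.0238, 40.7) (0, 40.2005) (0, 0) (18.531, 0) (23.6981, 11.8231)]
6. shoelace: 875.9148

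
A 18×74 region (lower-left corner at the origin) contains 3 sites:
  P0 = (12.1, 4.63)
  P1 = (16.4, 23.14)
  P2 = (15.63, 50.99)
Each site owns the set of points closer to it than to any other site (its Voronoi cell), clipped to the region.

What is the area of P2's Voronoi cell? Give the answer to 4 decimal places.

1. box [0,18]×[0,74]: [(0, 0) (18, 0) (18, 74) (0, 74)]
2. ⊥bis P2·P0 via (13.865,27.81): [(0, 28.8657) (18, 27.4951) (18, 74) (0, 74)]  |A|=824.7521
3. ⊥bis P2·P1 via (16.015,37.065): [(0, 36.6222) (18, 37.1199) (18, 74) (0, 74)]  |A|=668.3211
4. canonical 4-gon: [(0, 36.6222) (18, 37.1199) (18, 74) (0, 74)]
5. shoelace: 668.3211

Area of P2's cell: 668.3211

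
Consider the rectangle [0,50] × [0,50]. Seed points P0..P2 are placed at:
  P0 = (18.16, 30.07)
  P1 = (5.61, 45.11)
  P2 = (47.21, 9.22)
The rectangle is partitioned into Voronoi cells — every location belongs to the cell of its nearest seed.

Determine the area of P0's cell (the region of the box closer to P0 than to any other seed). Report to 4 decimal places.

Area of P0's cell: 1513.7832

1. box [0,50]×[0,50]: [(0, 0) (50, 0) (50, 50) (0, 50)]
2. ⊥bis P0·P1 via (11.885,37.59): [(0, 27.6727) (0, 0) (50, 0) (50, 50) (26.7572, 50)]  |A|=2201.2912
3. ⊥bis P0·P2 via (32.685,19.645): [(0, 27.6727) (0, 0) (18.5852, 0) (50, 43.7697) (50, 50) (26.7572, 50)]  |A|=1513.7832
4. canonical 6-gon: [(0, 27.6727) (0, 0) (18.5852, 0) (50, 43.7697) (50, 50) (26.7572, 50)]
5. shoelace: 1513.7832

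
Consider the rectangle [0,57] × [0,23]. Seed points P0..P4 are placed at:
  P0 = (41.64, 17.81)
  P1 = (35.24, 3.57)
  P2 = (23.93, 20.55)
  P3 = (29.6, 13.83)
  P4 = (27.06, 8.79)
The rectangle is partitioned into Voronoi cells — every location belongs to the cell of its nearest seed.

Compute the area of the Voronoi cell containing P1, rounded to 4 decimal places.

Area of P1's cell: 203.6209

1. box [0,57]×[0,23]: [(0, 0) (57, 0) (57, 23) (0, 23)]
2. ⊥bis P1·P0 via (38.44,10.69): [(0, 0) (57, 0) (57, 2.3484) (11.0503, 23) (0, 23)]  |A|=836.5327
3. ⊥bis P1·P2 via (29.585,12.06): [(11.479, 0) (57, 0) (57, 2.3484) (31.9245, 13.6183)]  |A|=339.4033
4. ⊥bis P1·P3 via (32.42,8.7): [(16.5934, 0) (57, 0) (57, 2.3484) (37.1196, 11.2834)]  |A|=251.3062
5. ⊥bis P1·P4 via (31.15,6.18): [(32.9408, 8.9863) (27.2063, 0) (57, 0) (57, 2.3484) (37.1196, 11.2834)]  |A|=203.6209
6. canonical 5-gon: [(32.9408, 8.9863) (27.2063, 0) (57, 0) (57, 2.3484) (37.1196, 11.2834)]
7. shoelace: 203.6209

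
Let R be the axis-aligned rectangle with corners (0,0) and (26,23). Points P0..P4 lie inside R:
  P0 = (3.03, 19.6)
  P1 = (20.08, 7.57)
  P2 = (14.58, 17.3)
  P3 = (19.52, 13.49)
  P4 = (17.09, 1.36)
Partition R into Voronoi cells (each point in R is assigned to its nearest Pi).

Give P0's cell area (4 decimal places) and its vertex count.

1. box [0,26]×[0,23]: [(0, 0) (26, 0) (26, 23) (0, 23)]
2. ⊥bis P0·P1 via (11.555,13.585): [(0, 0) (1.9698, 0) (18.198, 23) (0, 23)]  |A|=231.9293
3. ⊥bis P0·P2 via (8.805,18.45): [(0, 0) (1.9698, 0) (6.374, 6.242) (9.7111, 23) (0, 23)]  |A|=160.8174
4. ⊥bis P0·P3 via (11.275,16.545): [(0, 0) (1.9698, 0) (6.374, 6.242) (9.7111, 23) (0, 23)]  |A|=160.8174
5. ⊥bis P0·P4 via (10.06,10.48): [(0, 2.7254) (6.7025, 7.892) (9.7111, 23) (0, 23)]  |A|=141.3031
6. canonical 4-gon: [(0, 2.7254) (6.7025, 7.892) (9.7111, 23) (0, 23)]
7. shoelace: 141.3031

Area of P0's cell: 141.3031 (4 vertices)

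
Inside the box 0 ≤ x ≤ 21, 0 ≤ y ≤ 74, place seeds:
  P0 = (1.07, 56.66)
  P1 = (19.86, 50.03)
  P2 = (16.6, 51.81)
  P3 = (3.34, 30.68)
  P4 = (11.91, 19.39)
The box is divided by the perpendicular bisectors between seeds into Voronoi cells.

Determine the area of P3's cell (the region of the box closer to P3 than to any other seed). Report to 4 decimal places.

1. box [0,21]×[0,74]: [(0, 0) (21, 0) (21, 74) (0, 74)]
2. ⊥bis P3·P0 via (2.205,43.67): [(0, 43.4773) (0, 0) (21, 0) (21, 45.3122)]  |A|=932.2903
3. ⊥bis P3·P1 via (11.6,40.355): [(7.2054, 44.1069) (0, 43.4773) (0, 0) (21, 0) (21, 32.3298)]  |A|=842.7463
4. ⊥bis P3·P2 via (9.97,41.245): [(12.1875, 39.8534) (5.629, 43.9692) (0, 43.4773) (0, 0) (21, 0) (21, 32.3298)]  |A|=839.0507
5. ⊥bis P3·P4 via (7.625,25.035): [(19.228, 33.8426) (12.1875, 39.8534) (5.629, 43.9692) (0, 43.4773) (0, 19.247)]  |A|=270.0184
6. canonical 5-gon: [(19.228, 33.8426) (12.1875, 39.8534) (5.629, 43.9692) (0, 43.4773) (0, 19.247)]
7. shoelace: 270.0184

Area of P3's cell: 270.0184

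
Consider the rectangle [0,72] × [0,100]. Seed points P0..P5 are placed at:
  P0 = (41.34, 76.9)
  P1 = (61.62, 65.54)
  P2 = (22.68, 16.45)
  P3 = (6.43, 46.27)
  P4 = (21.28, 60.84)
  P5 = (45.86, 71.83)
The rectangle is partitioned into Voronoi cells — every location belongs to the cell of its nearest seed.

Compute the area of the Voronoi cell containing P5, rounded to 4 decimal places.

1. box [0,72]×[0,100]: [(0, 0) (72, 0) (72, 100) (0, 100)]
2. ⊥bis P5·P0 via (43.6,74.365): [(0, 35.4948) (0, 0) (72, 0) (72, 99.6841)]  |A|=4866.4409
3. ⊥bis P5·P1 via (53.74,68.685): [(62.8599, 91.5356) (0, 35.4948) (0, 0) (26.327, 0)]  |A|=2320.5295
4. ⊥bis P5·P2 via (34.27,44.14): [(42.5591, 40.6705) (62.8599, 91.5356) (17.548, 51.1392)]  |A|=742.3564
5. ⊥bis P5·P3 via (26.145,59.05): [(36.3837, 43.2553) (42.5591, 40.6705) (62.8599, 91.5356) (26.2463, 58.8938)]  |A|=635.0365
6. ⊥bis P5·P4 via (33.57,66.335): [(43.7315, 43.608) (62.8599, 91.5356) (33.8615, 65.683)]  |A|=447.6513
7. canonical 3-gon: [(43.7315, 43.608) (62.8599, 91.5356) (33.8615, 65.683)]
8. shoelace: 447.6513

Area of P5's cell: 447.6513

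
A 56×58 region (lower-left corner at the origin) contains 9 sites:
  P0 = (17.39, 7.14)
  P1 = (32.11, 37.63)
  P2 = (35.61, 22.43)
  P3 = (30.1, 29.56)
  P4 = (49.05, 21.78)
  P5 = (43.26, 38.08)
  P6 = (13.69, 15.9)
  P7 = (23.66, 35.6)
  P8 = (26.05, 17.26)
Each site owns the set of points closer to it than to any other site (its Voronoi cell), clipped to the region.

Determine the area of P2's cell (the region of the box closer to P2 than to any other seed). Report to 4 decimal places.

1. box [0,56]×[0,58]: [(0, 0) (56, 0) (56, 58) (0, 58)]
2. ⊥bis P2·P0 via (26.5,14.785): [(0, 46.3632) (38.9074, 0) (56, 0) (56, 58) (0, 58)]  |A|=2346.0653
3. ⊥bis P2·P1 via (33.86,30.03): [(16.9703, 26.1409) (38.9074, 0) (56, 0) (56, 35.128)]  |A|=908.9272
4. ⊥bis P2·P3 via (32.855,25.995): [(39.8659, 31.4129) (23.2935, 18.606) (38.9074, 0) (56, 0) (56, 35.128)]  |A|=806.0004
5. ⊥bis P2·P4 via (42.33,22.105): [(42.813, 32.0915) (39.8659, 31.4129) (23.2935, 18.606) (38.9074, 0) (41.2609, 0)]  |A|=337.8837
6. ⊥bis P2·P5 via (39.435,30.255): [(42.6482, 28.6843) (38.7811, 30.5746) (23.2935, 18.606) (38.9074, 0) (41.2609, 0)]  |A|=330.2727
7. ⊥bis P2·P6 via (24.65,19.165): [(42.6482, 28.6843) (38.7811, 30.5746) (24.5315, 19.5627) (25.6548, 15.7922) (38.9074, 0) (41.2609, 0)]  |A|=327.4014
8. ⊥bis P2·P7 via (29.635,29.015): [(42.6482, 28.6843) (38.7811, 30.5746) (24.5315, 19.5627) (25.6548, 15.7922) (38.9074, 0) (41.2609, 0)]  |A|=327.4014
9. ⊥bis P2·P8 via (30.83,19.845): [(41.2857, 0.5111) (42.6482, 28.6843) (38.7811, 30.5746) (29.0812, 23.0787)]  |A|=210.9548
10. canonical 4-gon: [(41.2857, 0.5111) (42.6482, 28.6843) (38.7811, 30.5746) (29.0812, 23.0787)]
11. shoelace: 210.9548

Area of P2's cell: 210.9548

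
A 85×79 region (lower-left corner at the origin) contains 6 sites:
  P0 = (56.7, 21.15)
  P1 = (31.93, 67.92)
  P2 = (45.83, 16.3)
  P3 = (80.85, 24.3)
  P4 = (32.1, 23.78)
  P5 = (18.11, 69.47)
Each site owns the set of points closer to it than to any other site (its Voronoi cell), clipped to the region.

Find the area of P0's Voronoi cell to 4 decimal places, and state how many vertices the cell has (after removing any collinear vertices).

1. box [0,85]×[0,79]: [(0, 0) (85, 0) (85, 79) (0, 79)]
2. ⊥bis P0·P1 via (44.315,44.535): [(0, 21.0652) (0, 0) (85, 0) (85, 66.0823)]  |A|=3703.769
3. ⊥bis P0·P2 via (51.265,18.725): [(40.6218, 42.579) (59.6198, 0) (85, 0) (85, 66.0823)]  |A|=2006.6408
4. ⊥bis P0·P3 via (68.775,22.725): [(64.5335, 55.243) (40.6218, 42.579) (59.6198, 0) (71.7391, 0)]  |A|=964.1198
5. ⊥bis P0·P4 via (44.4,22.465): [(64.5335, 55.243) (46.9062, 45.9074) (45.4044, 31.86) (59.6198, 0) (71.7391, 0)]  |A|=922.4788
6. ⊥bis P0·P5 via (37.405,45.31): [(64.5335, 55.243) (46.9062, 45.9074) (45.4044, 31.86) (59.6198, 0) (71.7391, 0)]  |A|=922.4788
7. canonical 5-gon: [(64.5335, 55.243) (46.9062, 45.9074) (45.4044, 31.86) (59.6198, 0) (71.7391, 0)]
8. shoelace: 922.4788

Area of P0's cell: 922.4788 (5 vertices)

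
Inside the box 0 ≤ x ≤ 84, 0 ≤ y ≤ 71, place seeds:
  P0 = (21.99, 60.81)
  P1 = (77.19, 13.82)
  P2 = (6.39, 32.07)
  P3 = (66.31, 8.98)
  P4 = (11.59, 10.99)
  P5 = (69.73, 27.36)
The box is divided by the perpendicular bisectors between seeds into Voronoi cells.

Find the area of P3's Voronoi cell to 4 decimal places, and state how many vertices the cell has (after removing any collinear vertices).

Area of P3's cell: 691.7172 (4 vertices)

1. box [0,84]×[0,71]: [(0, 0) (84, 0) (84, 71) (0, 71)]
2. ⊥bis P3·P0 via (44.15,34.895): [(3.3421, 0) (84, 0) (84, 68.9709)]  |A|=2781.5238
3. ⊥bis P3·P1 via (71.75,11.4): [(56.5727, 45.5177) (3.3421, 0) (76.8213, 0)]  |A|=1672.3019
4. ⊥bis P3·P2 via (36.35,20.525): [(56.5727, 45.5177) (40.7755, 32.0095) (28.4408, 0) (76.8213, 0)]  |A|=1270.6042
5. ⊥bis P3·P4 via (38.95,9.985): [(56.5727, 45.5177) (40.7755, 32.0095) (39.6519, 29.0937) (38.5832, 0) (76.8213, 0)]  |A|=1123.0634
6. ⊥bis P3·P5 via (68.02,18.17): [(68.8032, 18.0243) (39.446, 23.4868) (38.5832, 0) (76.8213, 0)]  |A|=691.7172
7. canonical 4-gon: [(68.8032, 18.0243) (39.446, 23.4868) (38.5832, 0) (76.8213, 0)]
8. shoelace: 691.7172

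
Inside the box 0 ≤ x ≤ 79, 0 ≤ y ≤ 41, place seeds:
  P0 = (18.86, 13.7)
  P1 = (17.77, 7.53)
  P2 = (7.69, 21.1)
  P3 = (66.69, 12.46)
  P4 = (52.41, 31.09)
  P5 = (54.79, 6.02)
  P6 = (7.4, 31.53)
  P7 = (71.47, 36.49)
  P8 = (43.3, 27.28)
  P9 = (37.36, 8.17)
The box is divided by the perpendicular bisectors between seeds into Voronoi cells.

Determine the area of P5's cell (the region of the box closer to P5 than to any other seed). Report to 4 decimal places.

1. box [0,79]×[0,41]: [(0, 0) (79, 0) (79, 41) (0, 41)]
2. ⊥bis P5·P0 via (36.825,9.86): [(34.7174, 0) (79, 0) (79, 41) (43.4811, 41)]  |A|=1635.9292
3. ⊥bis P5·P1 via (36.28,6.775): [(36.307, 7.4365) (36.0037, 0) (79, 0) (79, 41) (43.4811, 41)]  |A|=1631.1467
4. ⊥bis P5·P2 via (31.24,13.56): [(36.307, 7.4365) (36.0037, 0) (79, 0) (79, 41) (43.4811, 41)]  |A|=1631.1467
5. ⊥bis P5·P3 via (60.74,9.24): [(36.307, 7.4365) (36.0037, 0) (65.7405, 0) (43.5522, 41) (43.4811, 41)]  |A|=632.6471
6. ⊥bis P5·P4 via (53.6,18.555): [(38.3746, 17.1096) (36.307, 7.4365) (36.0037, 0) (65.7405, 0) (55.5964, 18.7445)]  |A|=430.3127
7. ⊥bis P5·P6 via (31.095,18.775): [(38.3746, 17.1096) (36.307, 7.4365) (36.0037, 0) (65.7405, 0) (55.5964, 18.7445)]  |A|=430.3127
8. ⊥bis P5·P7 via (63.13,21.255): [(38.3746, 17.1096) (36.307, 7.4365) (36.0037, 0) (65.7405, 0) (55.5964, 18.7445)]  |A|=430.3127
9. ⊥bis P5·P8 via (49.045,16.65): [(52.3503, 18.4364) (36.8699, 10.0699) (36.307, 7.4365) (36.0037, 0) (65.7405, 0) (55.5964, 18.7445)]  |A|=382.1188
10. ⊥bis P5·P9 via (46.075,7.095): [(52.3503, 18.4364) (47.1257, 15.6127) (45.1998, 0) (65.7405, 0) (55.5964, 18.7445)]  |A|=259.3998
11. canonical 5-gon: [(52.3503, 18.4364) (47.1257, 15.6127) (45.1998, 0) (65.7405, 0) (55.5964, 18.7445)]
12. shoelace: 259.3998

Area of P5's cell: 259.3998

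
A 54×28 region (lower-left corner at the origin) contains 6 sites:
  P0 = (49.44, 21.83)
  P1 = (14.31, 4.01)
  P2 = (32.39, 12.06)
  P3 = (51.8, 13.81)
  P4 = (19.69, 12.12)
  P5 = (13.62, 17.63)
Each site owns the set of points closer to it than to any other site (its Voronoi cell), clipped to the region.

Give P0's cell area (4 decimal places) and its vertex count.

1. box [0,54]×[0,28]: [(0, 0) (54, 0) (54, 28) (0, 28)]
2. ⊥bis P0·P1 via (31.875,12.92): [(38.4288, 0) (54, 0) (54, 28) (24.2255, 28)]  |A|=634.8395
3. ⊥bis P0·P2 via (40.915,16.945): [(50.6248, 0) (54, 0) (54, 28) (34.5803, 28)]  |A|=319.1287
4. ⊥bis P0·P3 via (50.62,17.82): [(41.8863, 15.25) (54, 18.8146) (54, 28) (34.5803, 28)]  |A|=179.4357
5. ⊥bis P0·P4 via (34.565,16.975): [(41.8863, 15.25) (54, 18.8146) (54, 28) (34.5803, 28)]  |A|=179.4357
6. ⊥bis P0·P5 via (31.53,19.73): [(41.8863, 15.25) (54, 18.8146) (54, 28) (34.5803, 28)]  |A|=179.4357
7. canonical 4-gon: [(41.8863, 15.25) (54, 18.8146) (54, 28) (34.5803, 28)]
8. shoelace: 179.4357

Area of P0's cell: 179.4357 (4 vertices)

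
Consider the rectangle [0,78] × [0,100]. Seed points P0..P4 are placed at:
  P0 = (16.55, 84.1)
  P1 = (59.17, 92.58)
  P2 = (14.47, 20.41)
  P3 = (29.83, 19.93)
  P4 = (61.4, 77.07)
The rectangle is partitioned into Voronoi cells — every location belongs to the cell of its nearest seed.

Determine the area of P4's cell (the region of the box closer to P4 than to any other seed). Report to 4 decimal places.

Area of P4's cell: 1743.1770

1. box [0,78]×[0,100]: [(0, 0) (78, 0) (78, 100) (0, 100)]
2. ⊥bis P4·P0 via (38.975,80.585): [(26.3437, 0) (78, 0) (78, 100) (42.0182, 100)]  |A|=4381.9037
3. ⊥bis P4·P1 via (60.285,84.825): [(39.1636, 81.7882) (26.3437, 0) (78, 0) (78, 87.372)]  |A|=3809.0446
4. ⊥bis P4·P2 via (37.935,48.74): [(39.1636, 81.7882) (34.4375, 51.6369) (78, 15.5552) (78, 87.372)]  |A|=2136.5491
5. ⊥bis P4·P3 via (45.615,48.5): [(39.1636, 81.7882) (34.8759, 54.4334) (78, 30.6072) (78, 87.372)]  |A|=1743.177
6. canonical 4-gon: [(39.1636, 81.7882) (34.8759, 54.4334) (78, 30.6072) (78, 87.372)]
7. shoelace: 1743.177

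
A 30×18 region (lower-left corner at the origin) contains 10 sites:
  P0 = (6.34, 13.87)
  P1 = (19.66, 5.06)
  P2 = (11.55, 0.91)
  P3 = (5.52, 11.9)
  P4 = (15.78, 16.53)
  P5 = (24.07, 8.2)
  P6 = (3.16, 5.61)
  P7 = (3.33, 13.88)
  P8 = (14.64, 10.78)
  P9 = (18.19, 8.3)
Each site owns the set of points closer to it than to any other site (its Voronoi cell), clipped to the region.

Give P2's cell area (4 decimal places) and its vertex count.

Area of P2's cell: 51.5689 (6 vertices)

1. box [0,30]×[0,18]: [(0, 0) (30, 0) (30, 18) (0, 18)]
2. ⊥bis P2·P0 via (8.945,7.39): [(0, 3.7941) (0, 0) (30, 0) (30, 15.8542)]  |A|=294.7244
3. ⊥bis P2·P1 via (15.605,2.985): [(12.5992, 8.859) (0, 3.7941) (0, 0) (17.1325, 0)]  |A|=99.7893
4. ⊥bis P2·P3 via (8.535,6.405): [(12.6887, 8.6841) (0, 1.722) (0, 0) (17.1325, 0)]  |A|=85.3147
5. ⊥bis P2·P4 via (13.665,8.72): [(12.6887, 8.6841) (0, 1.722) (0, 0) (17.1325, 0)]  |A|=85.3147
6. ⊥bis P2·P5 via (17.81,4.555): [(12.6887, 8.6841) (0, 1.722) (0, 0) (17.1325, 0)]  |A|=85.3147
7. ⊥bis P2·P6 via (7.355,3.26): [(12.6887, 8.6841) (9.375, 6.8659) (5.5288, 0) (17.1325, 0)]  |A|=58.2629
8. ⊥bis P2·P7 via (7.44,7.395): [(12.6887, 8.6841) (9.375, 6.8659) (5.5288, 0) (17.1325, 0)]  |A|=58.2629
9. ⊥bis P2·P8 via (13.095,5.845): [(14.3411, 5.4549) (9.5418, 6.9574) (9.375, 6.8659) (5.5288, 0) (17.1325, 0)]  |A|=51.7553
10. ⊥bis P2·P9 via (14.87,4.605): [(14.696, 4.7613) (13.7011, 5.6552) (9.5418, 6.9574) (9.375, 6.8659) (5.5288, 0) (17.1325, 0)]  |A|=51.5689
11. canonical 6-gon: [(14.696, 4.7613) (13.7011, 5.6552) (9.5418, 6.9574) (9.375, 6.8659) (5.5288, 0) (17.1325, 0)]
12. shoelace: 51.5689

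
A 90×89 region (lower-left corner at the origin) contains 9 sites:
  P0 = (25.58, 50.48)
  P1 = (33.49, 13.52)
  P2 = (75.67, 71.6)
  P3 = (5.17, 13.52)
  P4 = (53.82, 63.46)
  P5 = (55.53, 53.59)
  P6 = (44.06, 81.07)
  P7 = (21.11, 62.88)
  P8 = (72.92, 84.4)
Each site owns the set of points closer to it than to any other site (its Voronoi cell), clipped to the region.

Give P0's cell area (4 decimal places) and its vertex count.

1. box [0,90]×[0,89]: [(0, 0) (90, 0) (90, 89) (0, 89)]
2. ⊥bis P0·P1 via (29.535,32): [(0, 25.6791) (90, 44.9404) (90, 89) (0, 89)]  |A|=4832.123
3. ⊥bis P0·P2 via (50.625,61.04): [(0, 25.6791) (60.1104, 38.5436) (38.8359, 89) (0, 89)]  |A|=2882.8839
4. ⊥bis P0·P3 via (15.375,32): [(0, 40.4904) (19.33, 29.816) (60.1104, 38.5436) (38.8359, 89) (0, 89)]  |A|=2739.7327
5. ⊥bis P0·P4 via (39.7,56.97): [(0, 40.4904) (19.33, 29.816) (49.2388, 36.2169) (24.978, 89) (0, 89)]  |A|=2074.9796
6. ⊥bis P0·P5 via (40.555,52.035): [(0, 40.4904) (19.33, 29.816) (42.3506, 34.7427) (40.1425, 56.0072) (24.978, 89) (0, 89)]  |A|=2000.1155
7. ⊥bis P0·P6 via (34.82,65.775): [(0, 86.8104) (0, 40.4904) (19.33, 29.816) (42.3506, 34.7427) (40.1425, 56.0072) (35.9731, 65.0784)]  |A|=1661.9753
8. ⊥bis P0·P7 via (23.345,56.68): [(0, 48.2645) (0, 40.4904) (19.33, 29.816) (42.3506, 34.7427) (40.1425, 56.0072) (37.4897, 61.7789)]  |A|=896.5715
9. ⊥bis P0·P8 via (49.25,67.44): [(0, 48.2645) (0, 40.4904) (19.33, 29.816) (42.3506, 34.7427) (40.1425, 56.0072) (37.4897, 61.7789)]  |A|=896.5715
10. canonical 6-gon: [(0, 48.2645) (0, 40.4904) (19.33, 29.816) (42.3506, 34.7427) (40.1425, 56.0072) (37.4897, 61.7789)]
11. shoelace: 896.5715

Area of P0's cell: 896.5715 (6 vertices)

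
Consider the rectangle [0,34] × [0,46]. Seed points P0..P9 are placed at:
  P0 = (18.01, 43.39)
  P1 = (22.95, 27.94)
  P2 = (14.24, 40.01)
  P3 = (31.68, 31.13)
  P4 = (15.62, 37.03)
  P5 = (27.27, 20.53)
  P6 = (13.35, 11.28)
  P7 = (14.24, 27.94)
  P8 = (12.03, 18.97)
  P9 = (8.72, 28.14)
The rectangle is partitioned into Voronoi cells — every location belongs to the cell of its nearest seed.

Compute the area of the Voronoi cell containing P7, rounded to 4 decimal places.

1. box [0,34]×[0,46]: [(0, 0) (34, 0) (34, 46) (0, 46)]
2. ⊥bis P7·P0 via (16.125,35.665): [(0, 39.5997) (0, 0) (34, 0) (34, 31.3033)]  |A|=1205.3506
3. ⊥bis P7·P1 via (18.595,27.94): [(18.595, 35.0623) (0, 39.5997) (0, 0) (18.595, 0)]  |A|=694.1699
4. ⊥bis P7·P2 via (14.24,33.975): [(18.595, 33.975) (0, 33.975) (0, 0) (18.595, 0)]  |A|=631.7651
5. ⊥bis P7·P3 via (22.96,29.535): [(18.595, 33.975) (0, 33.975) (0, 0) (18.595, 0)]  |A|=631.7651
6. ⊥bis P7·P4 via (14.93,32.485): [(18.595, 31.9286) (5.1154, 33.975) (0, 33.975) (0, 0) (18.595, 0)]  |A|=617.9728
7. ⊥bis P7·P5 via (20.755,24.235): [(18.595, 20.4368) (18.595, 31.9286) (5.1154, 33.975) (0, 33.975) (0, 0) (6.9729, 0)]  |A|=499.2132
8. ⊥bis P7·P6 via (13.795,19.61): [(17.9972, 19.3855) (18.595, 20.4368) (18.595, 31.9286) (5.1154, 33.975) (0, 33.975) (0, 20.3469)]  |A|=248.5334
9. ⊥bis P7·P8 via (13.135,23.455): [(18.595, 22.1098) (18.595, 31.9286) (5.1154, 33.975) (0, 33.975) (0, 26.6912)]  |A|=164.2461
10. ⊥bis P7·P9 via (11.48,28.04): [(11.33, 23.8997) (18.595, 22.1098) (18.595, 31.9286) (11.659, 32.9816)]  |A|=67.3359
11. canonical 4-gon: [(11.33, 23.8997) (18.595, 22.1098) (18.595, 31.9286) (11.659, 32.9816)]
12. shoelace: 67.3359

Area of P7's cell: 67.3359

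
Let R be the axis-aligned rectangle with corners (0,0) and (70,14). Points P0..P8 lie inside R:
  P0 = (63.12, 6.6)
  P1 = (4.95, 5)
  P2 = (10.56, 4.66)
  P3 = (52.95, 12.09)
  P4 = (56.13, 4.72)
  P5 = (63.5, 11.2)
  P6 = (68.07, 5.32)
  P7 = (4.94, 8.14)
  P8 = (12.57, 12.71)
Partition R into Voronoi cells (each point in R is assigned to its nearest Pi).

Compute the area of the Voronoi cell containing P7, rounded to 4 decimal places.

Area of P7's cell: 61.4722

1. box [0,70]×[0,14]: [(0, 0) (70, 0) (70, 14) (0, 14)]
2. ⊥bis P7·P0 via (34.03,7.37): [(0, 0) (33.8349, 0) (34.2055, 14) (0, 14)]  |A|=476.2829
3. ⊥bis P7·P1 via (4.945,6.57): [(0, 6.5543) (34.0113, 6.6626) (34.2055, 14) (0, 14)]  |A|=252.1099
4. ⊥bis P7·P2 via (7.75,6.4): [(0, 6.5543) (7.861, 6.5793) (12.456, 14) (0, 14)]  |A|=75.482
5. ⊥bis P7·P3 via (28.945,10.115): [(0, 6.5543) (7.861, 6.5793) (12.456, 14) (0, 14)]  |A|=75.482
6. ⊥bis P7·P4 via (30.535,6.43): [(0, 6.5543) (7.861, 6.5793) (12.456, 14) (0, 14)]  |A|=75.482
7. ⊥bis P7·P5 via (34.22,9.67): [(0, 6.5543) (7.861, 6.5793) (12.456, 14) (0, 14)]  |A|=75.482
8. ⊥bis P7·P6 via (36.505,6.73): [(0, 6.5543) (7.861, 6.5793) (12.456, 14) (0, 14)]  |A|=75.482
9. ⊥bis P7·P8 via (8.755,10.425): [(0, 6.5543) (7.861, 6.5793) (9.4863, 9.204) (6.6137, 14) (0, 14)]  |A|=61.4722
10. canonical 5-gon: [(0, 6.5543) (7.861, 6.5793) (9.4863, 9.204) (6.6137, 14) (0, 14)]
11. shoelace: 61.4722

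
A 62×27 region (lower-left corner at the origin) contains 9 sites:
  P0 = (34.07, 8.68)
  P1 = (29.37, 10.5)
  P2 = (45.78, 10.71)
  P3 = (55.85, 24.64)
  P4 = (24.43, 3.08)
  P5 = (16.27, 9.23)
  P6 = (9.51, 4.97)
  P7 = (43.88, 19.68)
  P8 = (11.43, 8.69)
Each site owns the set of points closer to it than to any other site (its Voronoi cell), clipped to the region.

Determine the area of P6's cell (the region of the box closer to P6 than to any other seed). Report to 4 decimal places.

Area of P6's cell: 129.0827

1. box [0,62]×[0,27]: [(0, 0) (62, 0) (62, 27) (0, 27)]
2. ⊥bis P6·P0 via (21.79,6.825): [(0, 0) (22.821, 0) (18.7424, 27) (0, 27)]  |A|=561.1055
3. ⊥bis P6·P1 via (19.44,7.735): [(0, 0) (21.5938, 0) (14.0757, 27) (0, 27)]  |A|=481.538
4. ⊥bis P6·P2 via (27.645,7.84): [(0, 0) (21.5938, 0) (14.0757, 27) (0, 27)]  |A|=481.538
5. ⊥bis P6·P3 via (32.68,14.805): [(0, 0) (21.5938, 0) (14.0757, 27) (0, 27)]  |A|=481.538
6. ⊥bis P6·P4 via (16.97,4.025): [(0, 0) (16.4601, 0) (18.0653, 12.6718) (14.0757, 27) (0, 27)]  |A|=449.0115
7. ⊥bis P6·P5 via (12.89,7.1): [(0, 0) (16.4601, 0) (16.6115, 1.1946) (0.3495, 27) (0, 27)]  |A|=238.5953
8. ⊥bis P6·P7 via (26.695,12.325): [(0, 0) (16.4601, 0) (16.6115, 1.1946) (0.3495, 27) (0, 27)]  |A|=238.5953
9. ⊥bis P6·P8 via (10.47,6.83): [(0, 12.2339) (0, 0) (16.4601, 0) (16.6115, 1.1946) (14.3087, 4.8487)]  |A|=129.0827
10. canonical 5-gon: [(0, 12.2339) (0, 0) (16.4601, 0) (16.6115, 1.1946) (14.3087, 4.8487)]
11. shoelace: 129.0827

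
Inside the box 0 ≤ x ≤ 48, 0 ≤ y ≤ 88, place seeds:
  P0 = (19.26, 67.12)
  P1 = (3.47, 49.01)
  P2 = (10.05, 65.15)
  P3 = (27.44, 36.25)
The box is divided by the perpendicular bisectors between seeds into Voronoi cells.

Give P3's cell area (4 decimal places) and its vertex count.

1. box [0,48]×[0,88]: [(0, 0) (48, 0) (48, 88) (0, 88)]
2. ⊥bis P3·P0 via (23.35,51.685): [(0, 45.4977) (0, 0) (48, 0) (48, 58.2168)]  |A|=2489.1474
3. ⊥bis P3·P1 via (15.455,42.63): [(19.7703, 50.7364) (0, 13.5974) (0, 0) (48, 0) (48, 58.2168)]  |A|=2173.8079
4. ⊥bis P3·P2 via (18.745,50.7): [(19.7703, 50.7364) (0, 13.5974) (0, 0) (48, 0) (48, 58.2168)]  |A|=2173.8079
5. canonical 5-gon: [(19.7703, 50.7364) (0, 13.5974) (0, 0) (48, 0) (48, 58.2168)]
6. shoelace: 2173.8079

Area of P3's cell: 2173.8079 (5 vertices)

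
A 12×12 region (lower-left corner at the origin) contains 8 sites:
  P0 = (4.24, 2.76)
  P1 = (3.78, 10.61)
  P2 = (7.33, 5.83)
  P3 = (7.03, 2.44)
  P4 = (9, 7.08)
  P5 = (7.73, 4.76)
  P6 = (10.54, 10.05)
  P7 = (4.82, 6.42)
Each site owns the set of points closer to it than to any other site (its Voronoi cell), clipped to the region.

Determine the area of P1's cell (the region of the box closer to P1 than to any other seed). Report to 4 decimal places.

Area of P1's cell: 26.1081

1. box [0,12]×[0,12]: [(0, 0) (12, 0) (12, 12) (0, 12)]
2. ⊥bis P1·P0 via (4.01,6.685): [(0, 6.45) (12, 7.1532) (12, 12) (0, 12)]  |A|=62.3807
3. ⊥bis P1·P2 via (5.555,8.22): [(0, 6.45) (3.4435, 6.6518) (10.6447, 12) (0, 12)]  |A|=38.0205
4. ⊥bis P1·P3 via (5.405,6.525): [(0, 6.45) (3.4435, 6.6518) (10.6447, 12) (0, 12)]  |A|=38.0205
5. ⊥bis P1·P4 via (6.39,8.845): [(0, 6.45) (3.4435, 6.6518) (6.3834, 8.8352) (8.5236, 12) (0, 12)]  |A|=34.6641
6. ⊥bis P1·P5 via (5.755,7.685): [(0, 6.45) (3.4435, 6.6518) (6.3834, 8.8352) (8.5236, 12) (0, 12)]  |A|=34.6641
7. ⊥bis P1·P6 via (7.16,10.33): [(0, 6.45) (3.4435, 6.6518) (6.3834, 8.8352) (7.1273, 9.9353) (7.2983, 12) (0, 12)]  |A|=33.3992
8. ⊥bis P1·P7 via (4.3,8.515): [(0, 7.4477) (6.5434, 9.0718) (7.1273, 9.9353) (7.2983, 12) (0, 12)]  |A|=26.1081
9. canonical 5-gon: [(0, 7.4477) (6.5434, 9.0718) (7.1273, 9.9353) (7.2983, 12) (0, 12)]
10. shoelace: 26.1081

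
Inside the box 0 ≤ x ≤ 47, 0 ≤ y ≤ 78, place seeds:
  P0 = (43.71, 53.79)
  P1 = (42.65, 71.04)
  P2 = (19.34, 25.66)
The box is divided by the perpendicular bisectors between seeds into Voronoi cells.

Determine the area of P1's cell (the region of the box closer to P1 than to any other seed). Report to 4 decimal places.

Area of P1's cell: 771.6546

1. box [0,47]×[0,78]: [(0, 0) (47, 0) (47, 78) (0, 78)]
2. ⊥bis P1·P0 via (43.18,62.415): [(0, 59.7616) (47, 62.6497) (47, 78) (0, 78)]  |A|=789.3331
3. ⊥bis P1·P2 via (30.995,48.35): [(0, 64.271) (7.8408, 60.2434) (47, 62.6497) (47, 78) (0, 78)]  |A|=771.6546
4. canonical 5-gon: [(0, 64.271) (7.8408, 60.2434) (47, 62.6497) (47, 78) (0, 78)]
5. shoelace: 771.6546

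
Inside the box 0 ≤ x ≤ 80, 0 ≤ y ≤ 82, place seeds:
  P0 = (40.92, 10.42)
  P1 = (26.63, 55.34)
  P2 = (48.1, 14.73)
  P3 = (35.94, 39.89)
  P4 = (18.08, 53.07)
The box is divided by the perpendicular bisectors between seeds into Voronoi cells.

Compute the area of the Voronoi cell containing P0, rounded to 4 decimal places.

Area of P0's cell: 984.9469

1. box [0,80]×[0,82]: [(0, 0) (80, 0) (80, 82) (0, 82)]
2. ⊥bis P0·P1 via (33.775,32.88): [(0, 22.1355) (0, 0) (80, 0) (80, 47.5851)]  |A|=2788.8243
3. ⊥bis P0·P2 via (44.51,12.575): [(32.5544, 32.4917) (0, 22.1355) (0, 0) (52.0585, 0)]  |A|=1206.0385
4. ⊥bis P0·P3 via (38.43,25.155): [(37.094, 24.9292) (0, 18.6609) (0, 0) (52.0585, 0)]  |A|=994.9931
5. ⊥bis P0·P4 via (29.5,31.745): [(37.094, 24.9292) (7.4039, 19.912) (0, 15.9471) (0, 0) (52.0585, 0)]  |A|=984.9469
6. canonical 5-gon: [(37.094, 24.9292) (7.4039, 19.912) (0, 15.9471) (0, 0) (52.0585, 0)]
7. shoelace: 984.9469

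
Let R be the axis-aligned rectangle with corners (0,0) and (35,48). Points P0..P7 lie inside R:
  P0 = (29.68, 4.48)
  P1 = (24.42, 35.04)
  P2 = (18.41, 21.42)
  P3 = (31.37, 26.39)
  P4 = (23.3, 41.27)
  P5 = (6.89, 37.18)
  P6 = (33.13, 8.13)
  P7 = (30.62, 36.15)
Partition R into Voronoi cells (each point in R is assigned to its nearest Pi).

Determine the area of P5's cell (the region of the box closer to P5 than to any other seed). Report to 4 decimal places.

Area of P5's cell: 331.3992

1. box [0,35]×[0,48]: [(0, 0) (35, 0) (35, 48) (0, 48)]
2. ⊥bis P5·P0 via (18.285,20.83): [(0, 8.0864) (35, 32.4794) (35, 48) (0, 48)]  |A|=970.0985
3. ⊥bis P5·P1 via (15.655,36.11): [(0, 8.0864) (13.3716, 17.4057) (17.1065, 48) (0, 48)]  |A|=528.5358
4. ⊥bis P5·P2 via (12.65,29.3): [(0, 20.0533) (15.0366, 31.0445) (17.1065, 48) (0, 48)]  |A|=355.1363
5. ⊥bis P5·P3 via (19.13,31.785): [(0, 20.0533) (15.0366, 31.0445) (17.1065, 48) (0, 48)]  |A|=355.1363
6. ⊥bis P5·P4 via (15.095,39.225): [(0, 20.0533) (15.0366, 31.0445) (15.7261, 36.6927) (12.9079, 48) (0, 48)]  |A|=331.3992
7. ⊥bis P5·P6 via (20.01,22.655): [(0, 20.0533) (15.0366, 31.0445) (15.7261, 36.6927) (12.9079, 48) (0, 48)]  |A|=331.3992
8. ⊥bis P5·P7 via (18.755,36.665): [(0, 20.0533) (15.0366, 31.0445) (15.7261, 36.6927) (12.9079, 48) (0, 48)]  |A|=331.3992
9. canonical 5-gon: [(0, 20.0533) (15.0366, 31.0445) (15.7261, 36.6927) (12.9079, 48) (0, 48)]
10. shoelace: 331.3992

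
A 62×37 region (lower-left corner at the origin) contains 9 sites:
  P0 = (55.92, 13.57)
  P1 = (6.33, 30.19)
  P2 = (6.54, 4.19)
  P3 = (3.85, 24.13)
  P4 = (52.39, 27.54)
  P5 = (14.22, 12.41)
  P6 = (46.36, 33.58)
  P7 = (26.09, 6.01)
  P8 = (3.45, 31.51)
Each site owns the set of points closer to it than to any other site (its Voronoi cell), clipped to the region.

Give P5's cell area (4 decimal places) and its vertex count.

Area of P5's cell: 290.5489 (5 vertices)

1. box [0,62]×[0,37]: [(0, 0) (62, 0) (62, 37) (0, 37)]
2. ⊥bis P5·P0 via (35.07,12.99): [(0, 0) (35.4314, 0) (34.4021, 37) (0, 37)]  |A|=1291.9188
3. ⊥bis P5·P1 via (10.275,21.3): [(0, 16.7404) (0, 0) (35.4314, 0) (34.5393, 32.0675)]  |A|=857.1975
4. ⊥bis P5·P2 via (10.38,8.3): [(0.9127, 17.1454) (19.2636, 0) (35.4314, 0) (34.5393, 32.0675)]  |A|=684.4174
5. ⊥bis P5·P3 via (9.035,18.27): [(14.6573, 23.2447) (4.2451, 14.0319) (19.2636, 0) (35.4314, 0) (34.5393, 32.0675)]  |A|=652.8574
6. ⊥bis P5·P4 via (33.305,19.975): [(29.4134, 29.7928) (14.6573, 23.2447) (4.2451, 14.0319) (19.2636, 0) (35.4314, 0) (34.9942, 15.7134)]  |A|=610.4251
7. ⊥bis P5·P6 via (30.29,22.995): [(34.8552, 16.0642) (26.6269, 28.5563) (14.6573, 23.2447) (4.2451, 14.0319) (19.2636, 0) (35.4314, 0) (34.9942, 15.7134)]  |A|=587.9334
8. ⊥bis P5·P7 via (20.155,9.21): [(28.804, 25.2511) (26.6269, 28.5563) (14.6573, 23.2447) (4.2451, 14.0319) (16.5541, 2.5315)]  |A|=290.5489
9. ⊥bis P5·P8 via (8.835,21.96): [(28.804, 25.2511) (26.6269, 28.5563) (14.6573, 23.2447) (4.2451, 14.0319) (16.5541, 2.5315)]  |A|=290.5489
10. canonical 5-gon: [(28.804, 25.2511) (26.6269, 28.5563) (14.6573, 23.2447) (4.2451, 14.0319) (16.5541, 2.5315)]
11. shoelace: 290.5489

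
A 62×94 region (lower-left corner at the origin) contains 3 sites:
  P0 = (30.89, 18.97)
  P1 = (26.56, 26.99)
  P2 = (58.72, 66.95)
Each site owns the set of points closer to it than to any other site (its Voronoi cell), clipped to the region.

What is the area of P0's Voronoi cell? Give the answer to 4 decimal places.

1. box [0,62]×[0,94]: [(0, 0) (62, 0) (62, 94) (0, 94)]
2. ⊥bis P0·P1 via (28.725,22.98): [(0, 7.4714) (0, 0) (62, 0) (62, 40.9452)]  |A|=1500.9129
3. ⊥bis P0·P2 via (44.805,42.96): [(54.8935, 37.1084) (0, 7.4714) (0, 0) (62, 0) (62, 32.9863)]  |A|=1472.633
4. canonical 5-gon: [(54.8935, 37.1084) (0, 7.4714) (0, 0) (62, 0) (62, 32.9863)]
5. shoelace: 1472.633

Area of P0's cell: 1472.6330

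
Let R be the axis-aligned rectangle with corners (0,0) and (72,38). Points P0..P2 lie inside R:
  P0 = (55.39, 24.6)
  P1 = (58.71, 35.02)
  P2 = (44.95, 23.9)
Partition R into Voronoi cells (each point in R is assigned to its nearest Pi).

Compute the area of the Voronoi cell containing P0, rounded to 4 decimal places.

Area of P0's cell: 605.0310

1. box [0,72]×[0,38]: [(0, 0) (72, 0) (72, 38) (0, 38)]
2. ⊥bis P0·P1 via (57.05,29.81): [(0, 0) (72, 0) (72, 25.0467) (31.3452, 38) (0, 38)]  |A|=2472.6925
3. ⊥bis P0·P2 via (50.17,24.25): [(51.796, 0) (72, 0) (72, 25.0467) (49.6389, 32.1713)]  |A|=605.031
4. canonical 4-gon: [(51.796, 0) (72, 0) (72, 25.0467) (49.6389, 32.1713)]
5. shoelace: 605.031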